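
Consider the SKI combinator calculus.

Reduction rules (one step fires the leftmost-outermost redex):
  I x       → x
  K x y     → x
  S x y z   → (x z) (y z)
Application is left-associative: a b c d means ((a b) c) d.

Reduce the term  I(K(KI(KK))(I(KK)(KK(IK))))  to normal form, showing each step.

  start: I(K(KI(KK))(I(KK)(KK(IK))))
  step 1: K(KI(KK))(I(KK)(KK(IK)))
  step 2: KI(KK)
  step 3: I

Answer: normal form = I  (in 3 steps)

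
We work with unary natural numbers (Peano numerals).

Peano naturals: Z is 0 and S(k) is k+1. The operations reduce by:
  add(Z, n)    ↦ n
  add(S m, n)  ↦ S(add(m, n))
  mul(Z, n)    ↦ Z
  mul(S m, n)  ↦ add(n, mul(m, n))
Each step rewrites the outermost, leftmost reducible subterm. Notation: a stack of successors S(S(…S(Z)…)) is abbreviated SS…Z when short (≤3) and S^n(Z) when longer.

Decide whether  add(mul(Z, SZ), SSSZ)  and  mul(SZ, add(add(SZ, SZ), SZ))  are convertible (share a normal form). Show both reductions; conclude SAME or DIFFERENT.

Answer: SAME — A ⇓ SSSZ, B ⇓ SSSZ

Working:
Term A:
  start: add(mul(Z, SZ), SSSZ)
  [1] add(Z, SSSZ)
  [2] SSSZ

Term B:
  start: mul(SZ, add(add(SZ, SZ), SZ))
  [1] add(add(add(SZ, SZ), SZ), mul(Z, add(add(SZ, SZ), SZ)))
  [2] add(add(S(add(Z, SZ)), SZ), mul(Z, add(add(SZ, SZ), SZ)))
  [3] add(S(add(add(Z, SZ), SZ)), mul(Z, add(add(SZ, SZ), SZ)))
  [4] S(add(add(add(Z, SZ), SZ), mul(Z, add(add(SZ, SZ), SZ))))
  [5] S(add(add(SZ, SZ), mul(Z, add(add(SZ, SZ), SZ))))
  [6] S(add(S(add(Z, SZ)), mul(Z, add(add(SZ, SZ), SZ))))
  [7] S(S(add(add(Z, SZ), mul(Z, add(add(SZ, SZ), SZ)))))
  [8] S(S(add(SZ, mul(Z, add(add(SZ, SZ), SZ)))))
  [9] S(S(S(add(Z, mul(Z, add(add(SZ, SZ), SZ))))))
  [10] S(S(S(mul(Z, add(add(SZ, SZ), SZ)))))
  [11] SSSZ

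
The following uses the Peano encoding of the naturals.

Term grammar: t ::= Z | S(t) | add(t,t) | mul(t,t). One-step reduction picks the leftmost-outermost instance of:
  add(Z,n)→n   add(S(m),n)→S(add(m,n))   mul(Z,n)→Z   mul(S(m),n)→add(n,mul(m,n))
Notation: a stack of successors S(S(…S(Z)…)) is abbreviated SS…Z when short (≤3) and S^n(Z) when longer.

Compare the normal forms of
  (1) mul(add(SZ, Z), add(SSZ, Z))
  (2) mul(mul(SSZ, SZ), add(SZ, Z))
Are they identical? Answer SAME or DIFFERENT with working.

Answer: SAME — A ⇓ SSZ, B ⇓ SSZ

Working:
Term A:
  start: mul(add(SZ, Z), add(SSZ, Z))
  step 1: mul(S(add(Z, Z)), add(SSZ, Z))
  step 2: add(add(SSZ, Z), mul(add(Z, Z), add(SSZ, Z)))
  step 3: add(S(add(SZ, Z)), mul(add(Z, Z), add(SSZ, Z)))
  step 4: S(add(add(SZ, Z), mul(add(Z, Z), add(SSZ, Z))))
  step 5: S(add(S(add(Z, Z)), mul(add(Z, Z), add(SSZ, Z))))
  step 6: S(S(add(add(Z, Z), mul(add(Z, Z), add(SSZ, Z)))))
  step 7: S(S(add(Z, mul(add(Z, Z), add(SSZ, Z)))))
  step 8: S(S(mul(add(Z, Z), add(SSZ, Z))))
  step 9: S(S(mul(Z, add(SSZ, Z))))
  step 10: SSZ

Term B:
  start: mul(mul(SSZ, SZ), add(SZ, Z))
  step 1: mul(add(SZ, mul(SZ, SZ)), add(SZ, Z))
  step 2: mul(S(add(Z, mul(SZ, SZ))), add(SZ, Z))
  step 3: add(add(SZ, Z), mul(add(Z, mul(SZ, SZ)), add(SZ, Z)))
  step 4: add(S(add(Z, Z)), mul(add(Z, mul(SZ, SZ)), add(SZ, Z)))
  step 5: S(add(add(Z, Z), mul(add(Z, mul(SZ, SZ)), add(SZ, Z))))
  step 6: S(add(Z, mul(add(Z, mul(SZ, SZ)), add(SZ, Z))))
  step 7: S(mul(add(Z, mul(SZ, SZ)), add(SZ, Z)))
  step 8: S(mul(mul(SZ, SZ), add(SZ, Z)))
  step 9: S(mul(add(SZ, mul(Z, SZ)), add(SZ, Z)))
  step 10: S(mul(S(add(Z, mul(Z, SZ))), add(SZ, Z)))
  step 11: S(add(add(SZ, Z), mul(add(Z, mul(Z, SZ)), add(SZ, Z))))
  step 12: S(add(S(add(Z, Z)), mul(add(Z, mul(Z, SZ)), add(SZ, Z))))
  step 13: S(S(add(add(Z, Z), mul(add(Z, mul(Z, SZ)), add(SZ, Z)))))
  step 14: S(S(add(Z, mul(add(Z, mul(Z, SZ)), add(SZ, Z)))))
  step 15: S(S(mul(add(Z, mul(Z, SZ)), add(SZ, Z))))
  step 16: S(S(mul(mul(Z, SZ), add(SZ, Z))))
  step 17: S(S(mul(Z, add(SZ, Z))))
  step 18: SSZ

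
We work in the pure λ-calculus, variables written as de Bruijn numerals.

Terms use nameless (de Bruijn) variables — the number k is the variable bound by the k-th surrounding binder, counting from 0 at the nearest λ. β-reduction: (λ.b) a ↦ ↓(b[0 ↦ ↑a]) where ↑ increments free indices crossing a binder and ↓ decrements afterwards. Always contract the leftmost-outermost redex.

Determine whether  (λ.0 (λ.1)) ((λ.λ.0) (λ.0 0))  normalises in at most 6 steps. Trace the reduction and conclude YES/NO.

  start: (λ.0 (λ.1)) ((λ.λ.0) (λ.0 0))
  →1  (λ.λ.0) (λ.0 0) (λ.(λ.λ.0) (λ.0 0))
  →2  (λ.0) (λ.(λ.λ.0) (λ.0 0))
  →3  λ.(λ.λ.0) (λ.0 0)
  →4  λ.λ.0

Answer: YES — reaches normal form λ.λ.0 in 4 ≤ 6 steps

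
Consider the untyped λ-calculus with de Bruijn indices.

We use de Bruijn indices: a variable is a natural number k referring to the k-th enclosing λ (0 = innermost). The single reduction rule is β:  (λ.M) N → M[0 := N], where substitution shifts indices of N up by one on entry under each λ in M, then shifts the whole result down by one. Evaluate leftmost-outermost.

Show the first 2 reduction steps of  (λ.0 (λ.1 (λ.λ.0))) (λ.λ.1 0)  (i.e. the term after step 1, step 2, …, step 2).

Answer: after 2 steps: λ.(λ.(λ.λ.1 0) (λ.λ.0)) 0

Derivation:
  start: (λ.0 (λ.1 (λ.λ.0))) (λ.λ.1 0)
  →1  (λ.λ.1 0) (λ.(λ.λ.1 0) (λ.λ.0))
  →2  λ.(λ.(λ.λ.1 0) (λ.λ.0)) 0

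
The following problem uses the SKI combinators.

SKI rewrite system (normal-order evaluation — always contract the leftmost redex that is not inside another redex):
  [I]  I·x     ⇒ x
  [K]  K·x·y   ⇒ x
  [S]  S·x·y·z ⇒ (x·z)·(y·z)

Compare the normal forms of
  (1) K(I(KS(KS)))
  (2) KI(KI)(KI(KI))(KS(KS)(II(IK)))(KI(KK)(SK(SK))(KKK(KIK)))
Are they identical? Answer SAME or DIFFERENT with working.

Term A:
  start: K(I(KS(KS)))
  step 1: K(KS(KS))
  step 2: KS

Term B:
  start: KI(KI)(KI(KI))(KS(KS)(II(IK)))(KI(KK)(SK(SK))(KKK(KIK)))
  step 1: I(KI(KI))(KS(KS)(II(IK)))(KI(KK)(SK(SK))(KKK(KIK)))
  step 2: KI(KI)(KS(KS)(II(IK)))(KI(KK)(SK(SK))(KKK(KIK)))
  step 3: I(KS(KS)(II(IK)))(KI(KK)(SK(SK))(KKK(KIK)))
  step 4: KS(KS)(II(IK))(KI(KK)(SK(SK))(KKK(KIK)))
  step 5: S(II(IK))(KI(KK)(SK(SK))(KKK(KIK)))
  step 6: S(I(IK))(KI(KK)(SK(SK))(KKK(KIK)))
  step 7: S(IK)(KI(KK)(SK(SK))(KKK(KIK)))
  step 8: SK(KI(KK)(SK(SK))(KKK(KIK)))
  step 9: SK(I(SK(SK))(KKK(KIK)))
  step 10: SK(SK(SK)(KKK(KIK)))
  step 11: SK(K(KKK(KIK))(SK(KKK(KIK))))
  step 12: SK(KKK(KIK))
  step 13: SK(K(KIK))
  step 14: SK(KI)

Answer: DIFFERENT — A ⇓ KS, B ⇓ SK(KI)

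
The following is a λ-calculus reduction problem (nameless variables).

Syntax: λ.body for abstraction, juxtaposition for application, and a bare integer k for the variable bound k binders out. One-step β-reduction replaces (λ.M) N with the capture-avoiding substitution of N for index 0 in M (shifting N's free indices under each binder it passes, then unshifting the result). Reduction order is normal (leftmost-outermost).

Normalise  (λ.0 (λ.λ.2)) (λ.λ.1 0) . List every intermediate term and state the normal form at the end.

Answer: normal form = λ.λ.λ.λ.1 0  (in 3 steps)

Reduction:
  start: (λ.0 (λ.λ.2)) (λ.λ.1 0)
  →1  (λ.λ.1 0) (λ.λ.λ.λ.1 0)
  →2  λ.(λ.λ.λ.λ.1 0) 0
  →3  λ.λ.λ.λ.1 0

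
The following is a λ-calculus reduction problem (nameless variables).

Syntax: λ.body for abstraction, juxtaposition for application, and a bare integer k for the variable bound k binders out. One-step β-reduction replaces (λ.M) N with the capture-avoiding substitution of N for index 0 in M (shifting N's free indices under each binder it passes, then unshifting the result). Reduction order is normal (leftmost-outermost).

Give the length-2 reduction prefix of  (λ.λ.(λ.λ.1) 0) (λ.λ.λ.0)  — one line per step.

  start: (λ.λ.(λ.λ.1) 0) (λ.λ.λ.0)
  [1] λ.(λ.λ.1) 0
  [2] λ.λ.1

Answer: after 2 steps: λ.λ.1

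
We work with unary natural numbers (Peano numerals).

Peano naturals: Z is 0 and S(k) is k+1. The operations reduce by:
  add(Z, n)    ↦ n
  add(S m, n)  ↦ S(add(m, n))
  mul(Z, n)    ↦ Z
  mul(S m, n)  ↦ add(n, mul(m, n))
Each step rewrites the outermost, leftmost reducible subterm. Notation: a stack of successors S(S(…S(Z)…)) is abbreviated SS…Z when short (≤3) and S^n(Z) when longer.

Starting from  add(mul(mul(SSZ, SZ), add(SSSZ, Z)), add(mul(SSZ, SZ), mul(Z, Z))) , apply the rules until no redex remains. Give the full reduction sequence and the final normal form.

  start: add(mul(mul(SSZ, SZ), add(SSSZ, Z)), add(mul(SSZ, SZ), mul(Z, Z)))
  [1] add(mul(add(SZ, mul(SZ, SZ)), add(SSSZ, Z)), add(mul(SSZ, SZ), mul(Z, Z)))
  [2] add(mul(S(add(Z, mul(SZ, SZ))), add(SSSZ, Z)), add(mul(SSZ, SZ), mul(Z, Z)))
  [3] add(add(add(SSSZ, Z), mul(add(Z, mul(SZ, SZ)), add(SSSZ, Z))), add(mul(SSZ, SZ), mul(Z, Z)))
  [4] add(add(S(add(SSZ, Z)), mul(add(Z, mul(SZ, SZ)), add(SSSZ, Z))), add(mul(SSZ, SZ), mul(Z, Z)))
  [5] add(S(add(add(SSZ, Z), mul(add(Z, mul(SZ, SZ)), add(SSSZ, Z)))), add(mul(SSZ, SZ), mul(Z, Z)))
  [6] S(add(add(add(SSZ, Z), mul(add(Z, mul(SZ, SZ)), add(SSSZ, Z))), add(mul(SSZ, SZ), mul(Z, Z))))
  [7] S(add(add(S(add(SZ, Z)), mul(add(Z, mul(SZ, SZ)), add(SSSZ, Z))), add(mul(SSZ, SZ), mul(Z, Z))))
  [8] S(add(S(add(add(SZ, Z), mul(add(Z, mul(SZ, SZ)), add(SSSZ, Z)))), add(mul(SSZ, SZ), mul(Z, Z))))
  [9] S(S(add(add(add(SZ, Z), mul(add(Z, mul(SZ, SZ)), add(SSSZ, Z))), add(mul(SSZ, SZ), mul(Z, Z)))))
  [10] S(S(add(add(S(add(Z, Z)), mul(add(Z, mul(SZ, SZ)), add(SSSZ, Z))), add(mul(SSZ, SZ), mul(Z, Z)))))
  [11] S(S(add(S(add(add(Z, Z), mul(add(Z, mul(SZ, SZ)), add(SSSZ, Z)))), add(mul(SSZ, SZ), mul(Z, Z)))))
  [12] S(S(S(add(add(add(Z, Z), mul(add(Z, mul(SZ, SZ)), add(SSSZ, Z))), add(mul(SSZ, SZ), mul(Z, Z))))))
  [13] S(S(S(add(add(Z, mul(add(Z, mul(SZ, SZ)), add(SSSZ, Z))), add(mul(SSZ, SZ), mul(Z, Z))))))
  [14] S(S(S(add(mul(add(Z, mul(SZ, SZ)), add(SSSZ, Z)), add(mul(SSZ, SZ), mul(Z, Z))))))
  [15] S(S(S(add(mul(mul(SZ, SZ), add(SSSZ, Z)), add(mul(SSZ, SZ), mul(Z, Z))))))
  [16] S(S(S(add(mul(add(SZ, mul(Z, SZ)), add(SSSZ, Z)), add(mul(SSZ, SZ), mul(Z, Z))))))
  [17] S(S(S(add(mul(S(add(Z, mul(Z, SZ))), add(SSSZ, Z)), add(mul(SSZ, SZ), mul(Z, Z))))))
  [18] S(S(S(add(add(add(SSSZ, Z), mul(add(Z, mul(Z, SZ)), add(SSSZ, Z))), add(mul(SSZ, SZ), mul(Z, Z))))))
  [19] S(S(S(add(add(S(add(SSZ, Z)), mul(add(Z, mul(Z, SZ)), add(SSSZ, Z))), add(mul(SSZ, SZ), mul(Z, Z))))))
  [20] S(S(S(add(S(add(add(SSZ, Z), mul(add(Z, mul(Z, SZ)), add(SSSZ, Z)))), add(mul(SSZ, SZ), mul(Z, Z))))))
  [21] S(S(S(S(add(add(add(SSZ, Z), mul(add(Z, mul(Z, SZ)), add(SSSZ, Z))), add(mul(SSZ, SZ), mul(Z, Z)))))))
  [22] S(S(S(S(add(add(S(add(SZ, Z)), mul(add(Z, mul(Z, SZ)), add(SSSZ, Z))), add(mul(SSZ, SZ), mul(Z, Z)))))))
  [23] S(S(S(S(add(S(add(add(SZ, Z), mul(add(Z, mul(Z, SZ)), add(SSSZ, Z)))), add(mul(SSZ, SZ), mul(Z, Z)))))))
  [24] S(S(S(S(S(add(add(add(SZ, Z), mul(add(Z, mul(Z, SZ)), add(SSSZ, Z))), add(mul(SSZ, SZ), mul(Z, Z))))))))
  [25] S(S(S(S(S(add(add(S(add(Z, Z)), mul(add(Z, mul(Z, SZ)), add(SSSZ, Z))), add(mul(SSZ, SZ), mul(Z, Z))))))))
  [26] S(S(S(S(S(add(S(add(add(Z, Z), mul(add(Z, mul(Z, SZ)), add(SSSZ, Z)))), add(mul(SSZ, SZ), mul(Z, Z))))))))
  [27] S(S(S(S(S(S(add(add(add(Z, Z), mul(add(Z, mul(Z, SZ)), add(SSSZ, Z))), add(mul(SSZ, SZ), mul(Z, Z)))))))))
  [28] S(S(S(S(S(S(add(add(Z, mul(add(Z, mul(Z, SZ)), add(SSSZ, Z))), add(mul(SSZ, SZ), mul(Z, Z)))))))))
  [29] S(S(S(S(S(S(add(mul(add(Z, mul(Z, SZ)), add(SSSZ, Z)), add(mul(SSZ, SZ), mul(Z, Z)))))))))
  [30] S(S(S(S(S(S(add(mul(mul(Z, SZ), add(SSSZ, Z)), add(mul(SSZ, SZ), mul(Z, Z)))))))))
  [31] S(S(S(S(S(S(add(mul(Z, add(SSSZ, Z)), add(mul(SSZ, SZ), mul(Z, Z)))))))))
  [32] S(S(S(S(S(S(add(Z, add(mul(SSZ, SZ), mul(Z, Z)))))))))
  [33] S(S(S(S(S(S(add(mul(SSZ, SZ), mul(Z, Z))))))))
  [34] S(S(S(S(S(S(add(add(SZ, mul(SZ, SZ)), mul(Z, Z))))))))
  [35] S(S(S(S(S(S(add(S(add(Z, mul(SZ, SZ))), mul(Z, Z))))))))
  [36] S(S(S(S(S(S(S(add(add(Z, mul(SZ, SZ)), mul(Z, Z)))))))))
  [37] S(S(S(S(S(S(S(add(mul(SZ, SZ), mul(Z, Z)))))))))
  [38] S(S(S(S(S(S(S(add(add(SZ, mul(Z, SZ)), mul(Z, Z)))))))))
  [39] S(S(S(S(S(S(S(add(S(add(Z, mul(Z, SZ))), mul(Z, Z)))))))))
  [40] S(S(S(S(S(S(S(S(add(add(Z, mul(Z, SZ)), mul(Z, Z))))))))))
  [41] S(S(S(S(S(S(S(S(add(mul(Z, SZ), mul(Z, Z))))))))))
  [42] S(S(S(S(S(S(S(S(add(Z, mul(Z, Z))))))))))
  [43] S(S(S(S(S(S(S(S(mul(Z, Z)))))))))
  [44] S^8(Z)

Answer: normal form = S^8(Z)  (in 44 steps)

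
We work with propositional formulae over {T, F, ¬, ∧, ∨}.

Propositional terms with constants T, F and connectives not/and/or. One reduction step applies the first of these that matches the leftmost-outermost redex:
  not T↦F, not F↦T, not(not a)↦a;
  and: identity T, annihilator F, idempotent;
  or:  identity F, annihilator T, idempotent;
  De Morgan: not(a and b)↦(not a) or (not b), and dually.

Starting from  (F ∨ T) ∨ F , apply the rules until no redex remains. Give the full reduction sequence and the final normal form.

  start: (F ∨ T) ∨ F
  [1] F ∨ T
  [2] T

Answer: normal form = T  (in 2 steps)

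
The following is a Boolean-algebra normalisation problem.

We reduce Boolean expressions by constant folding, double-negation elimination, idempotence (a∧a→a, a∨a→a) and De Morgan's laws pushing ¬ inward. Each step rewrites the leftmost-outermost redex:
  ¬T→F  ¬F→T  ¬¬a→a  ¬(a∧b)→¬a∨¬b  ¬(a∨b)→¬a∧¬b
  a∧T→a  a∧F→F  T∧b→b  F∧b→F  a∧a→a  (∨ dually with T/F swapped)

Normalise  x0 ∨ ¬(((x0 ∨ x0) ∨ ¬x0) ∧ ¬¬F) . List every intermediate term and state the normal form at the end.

  start: x0 ∨ ¬(((x0 ∨ x0) ∨ ¬x0) ∧ ¬¬F)
  →1  x0 ∨ (¬((x0 ∨ x0) ∨ ¬x0) ∨ ¬¬¬F)
  →2  x0 ∨ ((¬(x0 ∨ x0) ∧ ¬¬x0) ∨ ¬¬¬F)
  →3  x0 ∨ (((¬x0 ∧ ¬x0) ∧ ¬¬x0) ∨ ¬¬¬F)
  →4  x0 ∨ ((¬x0 ∧ ¬¬x0) ∨ ¬¬¬F)
  →5  x0 ∨ ((¬x0 ∧ x0) ∨ ¬¬¬F)
  →6  x0 ∨ ((¬x0 ∧ x0) ∨ ¬F)
  →7  x0 ∨ ((¬x0 ∧ x0) ∨ T)
  →8  x0 ∨ T
  →9  T

Answer: normal form = T  (in 9 steps)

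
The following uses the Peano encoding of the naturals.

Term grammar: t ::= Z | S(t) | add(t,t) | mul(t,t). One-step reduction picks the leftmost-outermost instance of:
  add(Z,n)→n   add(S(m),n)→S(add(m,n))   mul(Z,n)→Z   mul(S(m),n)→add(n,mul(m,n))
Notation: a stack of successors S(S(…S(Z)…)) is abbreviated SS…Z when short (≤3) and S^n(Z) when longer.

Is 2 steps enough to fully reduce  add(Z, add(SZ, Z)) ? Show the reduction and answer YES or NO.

  start: add(Z, add(SZ, Z))
  →1  add(SZ, Z)
  →2  S(add(Z, Z))

Answer: NO — after 2 steps the term is S(add(Z, Z)), not yet normal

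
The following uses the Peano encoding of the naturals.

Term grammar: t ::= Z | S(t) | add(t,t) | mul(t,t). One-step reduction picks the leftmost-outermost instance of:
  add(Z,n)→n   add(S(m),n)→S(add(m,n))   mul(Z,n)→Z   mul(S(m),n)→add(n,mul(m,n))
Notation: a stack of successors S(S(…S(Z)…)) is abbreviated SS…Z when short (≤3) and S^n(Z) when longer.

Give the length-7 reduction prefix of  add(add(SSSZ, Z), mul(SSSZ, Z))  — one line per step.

Answer: after 7 steps: S(S(S(add(Z, mul(SSSZ, Z)))))

Working:
  start: add(add(SSSZ, Z), mul(SSSZ, Z))
  [1] add(S(add(SSZ, Z)), mul(SSSZ, Z))
  [2] S(add(add(SSZ, Z), mul(SSSZ, Z)))
  [3] S(add(S(add(SZ, Z)), mul(SSSZ, Z)))
  [4] S(S(add(add(SZ, Z), mul(SSSZ, Z))))
  [5] S(S(add(S(add(Z, Z)), mul(SSSZ, Z))))
  [6] S(S(S(add(add(Z, Z), mul(SSSZ, Z)))))
  [7] S(S(S(add(Z, mul(SSSZ, Z)))))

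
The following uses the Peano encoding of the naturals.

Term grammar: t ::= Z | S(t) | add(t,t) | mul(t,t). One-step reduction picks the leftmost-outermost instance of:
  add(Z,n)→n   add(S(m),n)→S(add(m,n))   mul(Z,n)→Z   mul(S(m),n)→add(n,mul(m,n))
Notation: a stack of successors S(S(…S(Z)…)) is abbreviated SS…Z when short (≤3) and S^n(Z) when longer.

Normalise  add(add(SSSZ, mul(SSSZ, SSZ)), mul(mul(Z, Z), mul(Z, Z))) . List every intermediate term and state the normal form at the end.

  start: add(add(SSSZ, mul(SSSZ, SSZ)), mul(mul(Z, Z), mul(Z, Z)))
  step 1: add(S(add(SSZ, mul(SSSZ, SSZ))), mul(mul(Z, Z), mul(Z, Z)))
  step 2: S(add(add(SSZ, mul(SSSZ, SSZ)), mul(mul(Z, Z), mul(Z, Z))))
  step 3: S(add(S(add(SZ, mul(SSSZ, SSZ))), mul(mul(Z, Z), mul(Z, Z))))
  step 4: S(S(add(add(SZ, mul(SSSZ, SSZ)), mul(mul(Z, Z), mul(Z, Z)))))
  step 5: S(S(add(S(add(Z, mul(SSSZ, SSZ))), mul(mul(Z, Z), mul(Z, Z)))))
  step 6: S(S(S(add(add(Z, mul(SSSZ, SSZ)), mul(mul(Z, Z), mul(Z, Z))))))
  step 7: S(S(S(add(mul(SSSZ, SSZ), mul(mul(Z, Z), mul(Z, Z))))))
  step 8: S(S(S(add(add(SSZ, mul(SSZ, SSZ)), mul(mul(Z, Z), mul(Z, Z))))))
  step 9: S(S(S(add(S(add(SZ, mul(SSZ, SSZ))), mul(mul(Z, Z), mul(Z, Z))))))
  step 10: S(S(S(S(add(add(SZ, mul(SSZ, SSZ)), mul(mul(Z, Z), mul(Z, Z)))))))
  step 11: S(S(S(S(add(S(add(Z, mul(SSZ, SSZ))), mul(mul(Z, Z), mul(Z, Z)))))))
  step 12: S(S(S(S(S(add(add(Z, mul(SSZ, SSZ)), mul(mul(Z, Z), mul(Z, Z))))))))
  step 13: S(S(S(S(S(add(mul(SSZ, SSZ), mul(mul(Z, Z), mul(Z, Z))))))))
  step 14: S(S(S(S(S(add(add(SSZ, mul(SZ, SSZ)), mul(mul(Z, Z), mul(Z, Z))))))))
  step 15: S(S(S(S(S(add(S(add(SZ, mul(SZ, SSZ))), mul(mul(Z, Z), mul(Z, Z))))))))
  step 16: S(S(S(S(S(S(add(add(SZ, mul(SZ, SSZ)), mul(mul(Z, Z), mul(Z, Z)))))))))
  step 17: S(S(S(S(S(S(add(S(add(Z, mul(SZ, SSZ))), mul(mul(Z, Z), mul(Z, Z)))))))))
  step 18: S(S(S(S(S(S(S(add(add(Z, mul(SZ, SSZ)), mul(mul(Z, Z), mul(Z, Z))))))))))
  step 19: S(S(S(S(S(S(S(add(mul(SZ, SSZ), mul(mul(Z, Z), mul(Z, Z))))))))))
  step 20: S(S(S(S(S(S(S(add(add(SSZ, mul(Z, SSZ)), mul(mul(Z, Z), mul(Z, Z))))))))))
  step 21: S(S(S(S(S(S(S(add(S(add(SZ, mul(Z, SSZ))), mul(mul(Z, Z), mul(Z, Z))))))))))
  step 22: S(S(S(S(S(S(S(S(add(add(SZ, mul(Z, SSZ)), mul(mul(Z, Z), mul(Z, Z)))))))))))
  step 23: S(S(S(S(S(S(S(S(add(S(add(Z, mul(Z, SSZ))), mul(mul(Z, Z), mul(Z, Z)))))))))))
  step 24: S(S(S(S(S(S(S(S(S(add(add(Z, mul(Z, SSZ)), mul(mul(Z, Z), mul(Z, Z))))))))))))
  step 25: S(S(S(S(S(S(S(S(S(add(mul(Z, SSZ), mul(mul(Z, Z), mul(Z, Z))))))))))))
  step 26: S(S(S(S(S(S(S(S(S(add(Z, mul(mul(Z, Z), mul(Z, Z))))))))))))
  step 27: S(S(S(S(S(S(S(S(S(mul(mul(Z, Z), mul(Z, Z)))))))))))
  step 28: S(S(S(S(S(S(S(S(S(mul(Z, mul(Z, Z)))))))))))
  step 29: S^9(Z)

Answer: normal form = S^9(Z)  (in 29 steps)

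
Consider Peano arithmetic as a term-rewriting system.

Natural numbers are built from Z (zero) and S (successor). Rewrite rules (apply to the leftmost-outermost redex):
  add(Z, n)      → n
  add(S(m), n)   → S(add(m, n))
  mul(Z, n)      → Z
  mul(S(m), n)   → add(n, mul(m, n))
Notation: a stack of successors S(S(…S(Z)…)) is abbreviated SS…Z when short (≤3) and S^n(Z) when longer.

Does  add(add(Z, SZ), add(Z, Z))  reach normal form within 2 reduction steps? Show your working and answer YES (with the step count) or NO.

  start: add(add(Z, SZ), add(Z, Z))
  step 1: add(SZ, add(Z, Z))
  step 2: S(add(Z, add(Z, Z)))

Answer: NO — after 2 steps the term is S(add(Z, add(Z, Z))), not yet normal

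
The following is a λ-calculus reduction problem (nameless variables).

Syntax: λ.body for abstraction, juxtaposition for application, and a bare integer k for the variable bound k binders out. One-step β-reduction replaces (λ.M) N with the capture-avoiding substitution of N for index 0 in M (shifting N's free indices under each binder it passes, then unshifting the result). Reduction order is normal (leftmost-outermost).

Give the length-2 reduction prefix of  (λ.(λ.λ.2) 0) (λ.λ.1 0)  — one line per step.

Answer: after 2 steps: λ.λ.λ.1 0

Derivation:
  start: (λ.(λ.λ.2) 0) (λ.λ.1 0)
  step 1: (λ.λ.λ.λ.1 0) (λ.λ.1 0)
  step 2: λ.λ.λ.1 0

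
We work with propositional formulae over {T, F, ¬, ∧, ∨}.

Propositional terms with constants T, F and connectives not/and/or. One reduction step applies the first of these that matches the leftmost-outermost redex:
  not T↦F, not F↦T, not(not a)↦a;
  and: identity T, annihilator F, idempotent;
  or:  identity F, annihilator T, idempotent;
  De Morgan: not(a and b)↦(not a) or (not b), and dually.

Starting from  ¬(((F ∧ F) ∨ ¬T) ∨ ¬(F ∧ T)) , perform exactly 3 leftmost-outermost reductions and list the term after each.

Answer: after 3 steps: ((¬F ∨ ¬F) ∧ ¬¬T) ∧ ¬¬(F ∧ T)

Derivation:
  start: ¬(((F ∧ F) ∨ ¬T) ∨ ¬(F ∧ T))
  [1] ¬((F ∧ F) ∨ ¬T) ∧ ¬¬(F ∧ T)
  [2] (¬(F ∧ F) ∧ ¬¬T) ∧ ¬¬(F ∧ T)
  [3] ((¬F ∨ ¬F) ∧ ¬¬T) ∧ ¬¬(F ∧ T)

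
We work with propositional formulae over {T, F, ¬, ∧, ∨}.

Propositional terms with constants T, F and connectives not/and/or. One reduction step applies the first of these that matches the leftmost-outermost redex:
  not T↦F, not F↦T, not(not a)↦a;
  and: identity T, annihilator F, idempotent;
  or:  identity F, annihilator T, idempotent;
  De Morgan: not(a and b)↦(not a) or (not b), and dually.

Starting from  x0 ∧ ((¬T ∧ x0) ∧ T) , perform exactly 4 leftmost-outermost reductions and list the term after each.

Answer: after 4 steps: F

Derivation:
  start: x0 ∧ ((¬T ∧ x0) ∧ T)
  step 1: x0 ∧ (¬T ∧ x0)
  step 2: x0 ∧ (F ∧ x0)
  step 3: x0 ∧ F
  step 4: F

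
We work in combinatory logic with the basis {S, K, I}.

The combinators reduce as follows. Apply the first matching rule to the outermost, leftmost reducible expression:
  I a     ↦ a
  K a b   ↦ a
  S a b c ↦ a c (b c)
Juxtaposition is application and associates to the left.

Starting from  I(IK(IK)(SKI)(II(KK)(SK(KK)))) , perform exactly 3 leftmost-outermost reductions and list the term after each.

Answer: after 3 steps: IK(II(KK)(SK(KK)))

Derivation:
  start: I(IK(IK)(SKI)(II(KK)(SK(KK))))
  step 1: IK(IK)(SKI)(II(KK)(SK(KK)))
  step 2: K(IK)(SKI)(II(KK)(SK(KK)))
  step 3: IK(II(KK)(SK(KK)))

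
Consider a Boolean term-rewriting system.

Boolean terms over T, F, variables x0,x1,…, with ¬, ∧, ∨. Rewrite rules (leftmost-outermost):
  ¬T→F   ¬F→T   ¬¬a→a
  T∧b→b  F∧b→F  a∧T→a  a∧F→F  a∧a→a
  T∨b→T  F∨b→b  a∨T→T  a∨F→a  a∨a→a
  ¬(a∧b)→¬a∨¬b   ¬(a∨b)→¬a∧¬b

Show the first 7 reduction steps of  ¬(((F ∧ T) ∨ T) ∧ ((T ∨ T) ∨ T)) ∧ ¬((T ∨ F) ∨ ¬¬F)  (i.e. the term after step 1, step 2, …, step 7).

Answer: after 7 steps: (F ∨ ¬((T ∨ T) ∨ T)) ∧ ¬((T ∨ F) ∨ ¬¬F)

Working:
  start: ¬(((F ∧ T) ∨ T) ∧ ((T ∨ T) ∨ T)) ∧ ¬((T ∨ F) ∨ ¬¬F)
  →1  (¬((F ∧ T) ∨ T) ∨ ¬((T ∨ T) ∨ T)) ∧ ¬((T ∨ F) ∨ ¬¬F)
  →2  ((¬(F ∧ T) ∧ ¬T) ∨ ¬((T ∨ T) ∨ T)) ∧ ¬((T ∨ F) ∨ ¬¬F)
  →3  (((¬F ∨ ¬T) ∧ ¬T) ∨ ¬((T ∨ T) ∨ T)) ∧ ¬((T ∨ F) ∨ ¬¬F)
  →4  (((T ∨ ¬T) ∧ ¬T) ∨ ¬((T ∨ T) ∨ T)) ∧ ¬((T ∨ F) ∨ ¬¬F)
  →5  ((T ∧ ¬T) ∨ ¬((T ∨ T) ∨ T)) ∧ ¬((T ∨ F) ∨ ¬¬F)
  →6  (¬T ∨ ¬((T ∨ T) ∨ T)) ∧ ¬((T ∨ F) ∨ ¬¬F)
  →7  (F ∨ ¬((T ∨ T) ∨ T)) ∧ ¬((T ∨ F) ∨ ¬¬F)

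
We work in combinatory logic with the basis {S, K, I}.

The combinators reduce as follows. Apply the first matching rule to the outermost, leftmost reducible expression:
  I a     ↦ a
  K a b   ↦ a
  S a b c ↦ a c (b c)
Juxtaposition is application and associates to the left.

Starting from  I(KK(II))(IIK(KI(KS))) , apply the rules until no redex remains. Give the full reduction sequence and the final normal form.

  start: I(KK(II))(IIK(KI(KS)))
  [1] KK(II)(IIK(KI(KS)))
  [2] K(IIK(KI(KS)))
  [3] K(IK(KI(KS)))
  [4] K(K(KI(KS)))
  [5] K(KI)

Answer: normal form = K(KI)  (in 5 steps)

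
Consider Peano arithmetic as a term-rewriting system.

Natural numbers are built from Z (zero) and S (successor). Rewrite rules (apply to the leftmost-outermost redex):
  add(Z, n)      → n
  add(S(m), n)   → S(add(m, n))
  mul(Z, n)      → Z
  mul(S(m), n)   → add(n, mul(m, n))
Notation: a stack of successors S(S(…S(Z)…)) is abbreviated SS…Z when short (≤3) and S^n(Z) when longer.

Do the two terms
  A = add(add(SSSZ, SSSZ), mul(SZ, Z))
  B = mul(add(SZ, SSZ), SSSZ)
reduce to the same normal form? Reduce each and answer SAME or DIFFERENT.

Answer: DIFFERENT — A ⇓ S^6(Z), B ⇓ S^9(Z)

Reduction:
Term A:
  start: add(add(SSSZ, SSSZ), mul(SZ, Z))
  step 1: add(S(add(SSZ, SSSZ)), mul(SZ, Z))
  step 2: S(add(add(SSZ, SSSZ), mul(SZ, Z)))
  step 3: S(add(S(add(SZ, SSSZ)), mul(SZ, Z)))
  step 4: S(S(add(add(SZ, SSSZ), mul(SZ, Z))))
  step 5: S(S(add(S(add(Z, SSSZ)), mul(SZ, Z))))
  step 6: S(S(S(add(add(Z, SSSZ), mul(SZ, Z)))))
  step 7: S(S(S(add(SSSZ, mul(SZ, Z)))))
  step 8: S(S(S(S(add(SSZ, mul(SZ, Z))))))
  step 9: S(S(S(S(S(add(SZ, mul(SZ, Z)))))))
  step 10: S(S(S(S(S(S(add(Z, mul(SZ, Z))))))))
  step 11: S(S(S(S(S(S(mul(SZ, Z)))))))
  step 12: S(S(S(S(S(S(add(Z, mul(Z, Z))))))))
  step 13: S(S(S(S(S(S(mul(Z, Z)))))))
  step 14: S^6(Z)

Term B:
  start: mul(add(SZ, SSZ), SSSZ)
  step 1: mul(S(add(Z, SSZ)), SSSZ)
  step 2: add(SSSZ, mul(add(Z, SSZ), SSSZ))
  step 3: S(add(SSZ, mul(add(Z, SSZ), SSSZ)))
  step 4: S(S(add(SZ, mul(add(Z, SSZ), SSSZ))))
  step 5: S(S(S(add(Z, mul(add(Z, SSZ), SSSZ)))))
  step 6: S(S(S(mul(add(Z, SSZ), SSSZ))))
  step 7: S(S(S(mul(SSZ, SSSZ))))
  step 8: S(S(S(add(SSSZ, mul(SZ, SSSZ)))))
  step 9: S(S(S(S(add(SSZ, mul(SZ, SSSZ))))))
  step 10: S(S(S(S(S(add(SZ, mul(SZ, SSSZ)))))))
  step 11: S(S(S(S(S(S(add(Z, mul(SZ, SSSZ))))))))
  step 12: S(S(S(S(S(S(mul(SZ, SSSZ)))))))
  step 13: S(S(S(S(S(S(add(SSSZ, mul(Z, SSSZ))))))))
  step 14: S(S(S(S(S(S(S(add(SSZ, mul(Z, SSSZ)))))))))
  step 15: S(S(S(S(S(S(S(S(add(SZ, mul(Z, SSSZ))))))))))
  step 16: S(S(S(S(S(S(S(S(S(add(Z, mul(Z, SSSZ)))))))))))
  step 17: S(S(S(S(S(S(S(S(S(mul(Z, SSSZ))))))))))
  step 18: S^9(Z)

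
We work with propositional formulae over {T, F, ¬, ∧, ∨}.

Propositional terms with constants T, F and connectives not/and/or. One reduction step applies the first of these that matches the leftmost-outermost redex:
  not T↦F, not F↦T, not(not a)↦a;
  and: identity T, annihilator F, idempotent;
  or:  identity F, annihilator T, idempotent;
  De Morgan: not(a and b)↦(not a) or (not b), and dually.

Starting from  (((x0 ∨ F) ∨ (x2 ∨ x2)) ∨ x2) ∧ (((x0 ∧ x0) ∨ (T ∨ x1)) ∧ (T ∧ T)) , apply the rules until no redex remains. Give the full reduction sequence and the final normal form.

Answer: normal form = (x0 ∨ x2) ∨ x2  (in 8 steps)

Derivation:
  start: (((x0 ∨ F) ∨ (x2 ∨ x2)) ∨ x2) ∧ (((x0 ∧ x0) ∨ (T ∨ x1)) ∧ (T ∧ T))
  →1  ((x0 ∨ (x2 ∨ x2)) ∨ x2) ∧ (((x0 ∧ x0) ∨ (T ∨ x1)) ∧ (T ∧ T))
  →2  ((x0 ∨ x2) ∨ x2) ∧ (((x0 ∧ x0) ∨ (T ∨ x1)) ∧ (T ∧ T))
  →3  ((x0 ∨ x2) ∨ x2) ∧ ((x0 ∨ (T ∨ x1)) ∧ (T ∧ T))
  →4  ((x0 ∨ x2) ∨ x2) ∧ ((x0 ∨ T) ∧ (T ∧ T))
  →5  ((x0 ∨ x2) ∨ x2) ∧ (T ∧ (T ∧ T))
  →6  ((x0 ∨ x2) ∨ x2) ∧ (T ∧ T)
  →7  ((x0 ∨ x2) ∨ x2) ∧ T
  →8  (x0 ∨ x2) ∨ x2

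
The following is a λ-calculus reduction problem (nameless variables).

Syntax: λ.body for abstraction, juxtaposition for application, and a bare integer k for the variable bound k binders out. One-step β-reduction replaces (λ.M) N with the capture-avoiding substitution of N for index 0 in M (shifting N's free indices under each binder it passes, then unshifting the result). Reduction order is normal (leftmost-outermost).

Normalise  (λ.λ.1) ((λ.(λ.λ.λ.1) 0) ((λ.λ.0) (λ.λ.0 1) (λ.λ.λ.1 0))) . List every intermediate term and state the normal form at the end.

Answer: normal form = λ.λ.λ.1  (in 3 steps)

Derivation:
  start: (λ.λ.1) ((λ.(λ.λ.λ.1) 0) ((λ.λ.0) (λ.λ.0 1) (λ.λ.λ.1 0)))
  step 1: λ.(λ.(λ.λ.λ.1) 0) ((λ.λ.0) (λ.λ.0 1) (λ.λ.λ.1 0))
  step 2: λ.(λ.λ.λ.1) ((λ.λ.0) (λ.λ.0 1) (λ.λ.λ.1 0))
  step 3: λ.λ.λ.1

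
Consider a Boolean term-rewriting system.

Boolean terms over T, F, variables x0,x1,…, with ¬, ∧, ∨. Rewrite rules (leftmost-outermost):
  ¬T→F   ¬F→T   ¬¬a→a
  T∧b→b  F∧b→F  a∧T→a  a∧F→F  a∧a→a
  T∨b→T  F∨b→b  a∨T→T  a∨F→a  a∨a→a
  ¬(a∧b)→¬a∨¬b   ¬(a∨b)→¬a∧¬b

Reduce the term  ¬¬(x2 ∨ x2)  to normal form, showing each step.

Answer: normal form = x2  (in 2 steps)

Derivation:
  start: ¬¬(x2 ∨ x2)
  step 1: x2 ∨ x2
  step 2: x2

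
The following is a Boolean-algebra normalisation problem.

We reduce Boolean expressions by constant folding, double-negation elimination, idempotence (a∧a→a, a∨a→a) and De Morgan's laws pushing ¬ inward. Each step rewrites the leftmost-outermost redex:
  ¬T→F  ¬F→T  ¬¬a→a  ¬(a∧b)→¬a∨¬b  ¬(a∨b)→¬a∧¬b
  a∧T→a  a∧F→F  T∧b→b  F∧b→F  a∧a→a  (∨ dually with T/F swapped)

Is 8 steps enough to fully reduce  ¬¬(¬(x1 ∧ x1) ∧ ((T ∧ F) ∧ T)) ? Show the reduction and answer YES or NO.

Answer: YES — reaches normal form F in 6 ≤ 8 steps

Reduction:
  start: ¬¬(¬(x1 ∧ x1) ∧ ((T ∧ F) ∧ T))
  step 1: ¬(x1 ∧ x1) ∧ ((T ∧ F) ∧ T)
  step 2: (¬x1 ∨ ¬x1) ∧ ((T ∧ F) ∧ T)
  step 3: ¬x1 ∧ ((T ∧ F) ∧ T)
  step 4: ¬x1 ∧ (T ∧ F)
  step 5: ¬x1 ∧ F
  step 6: F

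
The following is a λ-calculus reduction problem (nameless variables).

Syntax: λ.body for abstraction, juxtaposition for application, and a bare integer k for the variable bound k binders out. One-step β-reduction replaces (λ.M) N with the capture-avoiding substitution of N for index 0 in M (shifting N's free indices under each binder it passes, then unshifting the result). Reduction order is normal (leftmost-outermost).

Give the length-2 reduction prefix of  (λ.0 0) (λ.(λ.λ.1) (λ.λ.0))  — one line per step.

Answer: after 2 steps: (λ.λ.1) (λ.λ.0)

Derivation:
  start: (λ.0 0) (λ.(λ.λ.1) (λ.λ.0))
  →1  (λ.(λ.λ.1) (λ.λ.0)) (λ.(λ.λ.1) (λ.λ.0))
  →2  (λ.λ.1) (λ.λ.0)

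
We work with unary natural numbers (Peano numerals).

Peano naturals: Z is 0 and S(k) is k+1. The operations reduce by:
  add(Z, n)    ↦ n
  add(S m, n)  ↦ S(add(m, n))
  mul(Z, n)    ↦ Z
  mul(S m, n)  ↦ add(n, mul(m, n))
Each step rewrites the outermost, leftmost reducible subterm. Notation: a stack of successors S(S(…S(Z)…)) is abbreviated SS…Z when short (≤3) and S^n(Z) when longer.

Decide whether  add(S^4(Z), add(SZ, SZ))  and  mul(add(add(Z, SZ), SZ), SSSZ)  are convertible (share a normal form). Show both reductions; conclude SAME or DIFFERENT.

Term A:
  start: add(S^4(Z), add(SZ, SZ))
  [1] S(add(SSSZ, add(SZ, SZ)))
  [2] S(S(add(SSZ, add(SZ, SZ))))
  [3] S(S(S(add(SZ, add(SZ, SZ)))))
  [4] S(S(S(S(add(Z, add(SZ, SZ))))))
  [5] S(S(S(S(add(SZ, SZ)))))
  [6] S(S(S(S(S(add(Z, SZ))))))
  [7] S^6(Z)

Term B:
  start: mul(add(add(Z, SZ), SZ), SSSZ)
  [1] mul(add(SZ, SZ), SSSZ)
  [2] mul(S(add(Z, SZ)), SSSZ)
  [3] add(SSSZ, mul(add(Z, SZ), SSSZ))
  [4] S(add(SSZ, mul(add(Z, SZ), SSSZ)))
  [5] S(S(add(SZ, mul(add(Z, SZ), SSSZ))))
  [6] S(S(S(add(Z, mul(add(Z, SZ), SSSZ)))))
  [7] S(S(S(mul(add(Z, SZ), SSSZ))))
  [8] S(S(S(mul(SZ, SSSZ))))
  [9] S(S(S(add(SSSZ, mul(Z, SSSZ)))))
  [10] S(S(S(S(add(SSZ, mul(Z, SSSZ))))))
  [11] S(S(S(S(S(add(SZ, mul(Z, SSSZ)))))))
  [12] S(S(S(S(S(S(add(Z, mul(Z, SSSZ))))))))
  [13] S(S(S(S(S(S(mul(Z, SSSZ)))))))
  [14] S^6(Z)

Answer: SAME — A ⇓ S^6(Z), B ⇓ S^6(Z)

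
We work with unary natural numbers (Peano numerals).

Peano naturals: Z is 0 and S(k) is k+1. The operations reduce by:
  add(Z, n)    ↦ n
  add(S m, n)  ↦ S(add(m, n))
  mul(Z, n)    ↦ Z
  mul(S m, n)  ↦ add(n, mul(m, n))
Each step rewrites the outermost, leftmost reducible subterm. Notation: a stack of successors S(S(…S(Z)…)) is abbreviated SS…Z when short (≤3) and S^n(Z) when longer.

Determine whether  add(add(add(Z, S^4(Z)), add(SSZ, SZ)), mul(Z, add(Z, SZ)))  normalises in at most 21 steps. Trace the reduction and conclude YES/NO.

  start: add(add(add(Z, S^4(Z)), add(SSZ, SZ)), mul(Z, add(Z, SZ)))
  step 1: add(add(S^4(Z), add(SSZ, SZ)), mul(Z, add(Z, SZ)))
  step 2: add(S(add(SSSZ, add(SSZ, SZ))), mul(Z, add(Z, SZ)))
  step 3: S(add(add(SSSZ, add(SSZ, SZ)), mul(Z, add(Z, SZ))))
  step 4: S(add(S(add(SSZ, add(SSZ, SZ))), mul(Z, add(Z, SZ))))
  step 5: S(S(add(add(SSZ, add(SSZ, SZ)), mul(Z, add(Z, SZ)))))
  step 6: S(S(add(S(add(SZ, add(SSZ, SZ))), mul(Z, add(Z, SZ)))))
  step 7: S(S(S(add(add(SZ, add(SSZ, SZ)), mul(Z, add(Z, SZ))))))
  step 8: S(S(S(add(S(add(Z, add(SSZ, SZ))), mul(Z, add(Z, SZ))))))
  step 9: S(S(S(S(add(add(Z, add(SSZ, SZ)), mul(Z, add(Z, SZ)))))))
  step 10: S(S(S(S(add(add(SSZ, SZ), mul(Z, add(Z, SZ)))))))
  step 11: S(S(S(S(add(S(add(SZ, SZ)), mul(Z, add(Z, SZ)))))))
  step 12: S(S(S(S(S(add(add(SZ, SZ), mul(Z, add(Z, SZ))))))))
  step 13: S(S(S(S(S(add(S(add(Z, SZ)), mul(Z, add(Z, SZ))))))))
  step 14: S(S(S(S(S(S(add(add(Z, SZ), mul(Z, add(Z, SZ)))))))))
  step 15: S(S(S(S(S(S(add(SZ, mul(Z, add(Z, SZ)))))))))
  step 16: S(S(S(S(S(S(S(add(Z, mul(Z, add(Z, SZ))))))))))
  step 17: S(S(S(S(S(S(S(mul(Z, add(Z, SZ)))))))))
  step 18: S^7(Z)

Answer: YES — reaches normal form S^7(Z) in 18 ≤ 21 steps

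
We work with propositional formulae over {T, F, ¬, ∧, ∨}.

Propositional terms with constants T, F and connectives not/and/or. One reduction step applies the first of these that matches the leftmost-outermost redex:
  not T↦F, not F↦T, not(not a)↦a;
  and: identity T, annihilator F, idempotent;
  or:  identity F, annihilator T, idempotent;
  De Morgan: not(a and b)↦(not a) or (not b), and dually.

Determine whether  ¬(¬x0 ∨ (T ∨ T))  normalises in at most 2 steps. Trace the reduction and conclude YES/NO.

Answer: NO — after 2 steps the term is x0 ∧ ¬(T ∨ T), not yet normal

Working:
  start: ¬(¬x0 ∨ (T ∨ T))
  →1  ¬¬x0 ∧ ¬(T ∨ T)
  →2  x0 ∧ ¬(T ∨ T)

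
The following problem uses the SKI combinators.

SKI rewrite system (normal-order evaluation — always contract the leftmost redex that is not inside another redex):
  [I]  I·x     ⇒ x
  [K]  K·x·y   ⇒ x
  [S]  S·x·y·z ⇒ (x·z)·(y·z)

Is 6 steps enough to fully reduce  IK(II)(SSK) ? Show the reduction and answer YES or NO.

  start: IK(II)(SSK)
  →1  K(II)(SSK)
  →2  II
  →3  I

Answer: YES — reaches normal form I in 3 ≤ 6 steps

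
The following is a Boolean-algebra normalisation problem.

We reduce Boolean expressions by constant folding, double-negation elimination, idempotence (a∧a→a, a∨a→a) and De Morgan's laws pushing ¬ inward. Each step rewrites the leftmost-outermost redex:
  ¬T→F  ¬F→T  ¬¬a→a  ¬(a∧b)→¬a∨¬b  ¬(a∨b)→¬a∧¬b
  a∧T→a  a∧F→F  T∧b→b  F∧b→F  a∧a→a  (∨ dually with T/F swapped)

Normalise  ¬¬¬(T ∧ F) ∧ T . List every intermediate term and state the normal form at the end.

Answer: normal form = T  (in 6 steps)

Reduction:
  start: ¬¬¬(T ∧ F) ∧ T
  →1  ¬¬¬(T ∧ F)
  →2  ¬(T ∧ F)
  →3  ¬T ∨ ¬F
  →4  F ∨ ¬F
  →5  ¬F
  →6  T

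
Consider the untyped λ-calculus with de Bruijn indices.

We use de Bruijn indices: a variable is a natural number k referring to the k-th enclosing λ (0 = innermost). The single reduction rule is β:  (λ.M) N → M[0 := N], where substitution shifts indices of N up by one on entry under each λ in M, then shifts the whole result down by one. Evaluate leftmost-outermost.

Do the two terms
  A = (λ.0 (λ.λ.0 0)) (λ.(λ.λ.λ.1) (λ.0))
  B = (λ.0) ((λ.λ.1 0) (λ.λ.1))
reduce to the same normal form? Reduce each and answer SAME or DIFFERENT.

Answer: SAME — A ⇓ λ.λ.1, B ⇓ λ.λ.1

Reduction:
Term A:
  start: (λ.0 (λ.λ.0 0)) (λ.(λ.λ.λ.1) (λ.0))
  →1  (λ.(λ.λ.λ.1) (λ.0)) (λ.λ.0 0)
  →2  (λ.λ.λ.1) (λ.0)
  →3  λ.λ.1

Term B:
  start: (λ.0) ((λ.λ.1 0) (λ.λ.1))
  →1  (λ.λ.1 0) (λ.λ.1)
  →2  λ.(λ.λ.1) 0
  →3  λ.λ.1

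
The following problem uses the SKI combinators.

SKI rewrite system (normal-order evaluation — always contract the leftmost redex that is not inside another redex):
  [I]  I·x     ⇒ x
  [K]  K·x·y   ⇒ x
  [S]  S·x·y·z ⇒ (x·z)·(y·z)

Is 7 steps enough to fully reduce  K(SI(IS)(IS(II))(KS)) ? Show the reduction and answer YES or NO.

Answer: YES — reaches normal form KS in 7 ≤ 7 steps

Derivation:
  start: K(SI(IS)(IS(II))(KS))
  →1  K(I(IS(II))(IS(IS(II)))(KS))
  →2  K(IS(II)(IS(IS(II)))(KS))
  →3  K(S(II)(IS(IS(II)))(KS))
  →4  K(II(KS)(IS(IS(II))(KS)))
  →5  K(I(KS)(IS(IS(II))(KS)))
  →6  K(KS(IS(IS(II))(KS)))
  →7  KS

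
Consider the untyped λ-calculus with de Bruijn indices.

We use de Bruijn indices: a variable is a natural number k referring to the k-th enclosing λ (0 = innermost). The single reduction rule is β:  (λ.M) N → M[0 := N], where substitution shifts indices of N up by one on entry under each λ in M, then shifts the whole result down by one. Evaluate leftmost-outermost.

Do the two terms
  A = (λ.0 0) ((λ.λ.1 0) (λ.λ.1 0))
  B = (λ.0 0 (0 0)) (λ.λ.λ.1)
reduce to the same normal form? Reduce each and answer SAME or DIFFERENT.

Answer: DIFFERENT — A ⇓ λ.λ.1 0, B ⇓ λ.λ.λ.1

Working:
Term A:
  start: (λ.0 0) ((λ.λ.1 0) (λ.λ.1 0))
  →1  (λ.λ.1 0) (λ.λ.1 0) ((λ.λ.1 0) (λ.λ.1 0))
  →2  (λ.(λ.λ.1 0) 0) ((λ.λ.1 0) (λ.λ.1 0))
  →3  (λ.λ.1 0) ((λ.λ.1 0) (λ.λ.1 0))
  →4  λ.(λ.λ.1 0) (λ.λ.1 0) 0
  →5  λ.(λ.(λ.λ.1 0) 0) 0
  →6  λ.(λ.λ.1 0) 0
  →7  λ.λ.1 0

Term B:
  start: (λ.0 0 (0 0)) (λ.λ.λ.1)
  →1  (λ.λ.λ.1) (λ.λ.λ.1) ((λ.λ.λ.1) (λ.λ.λ.1))
  →2  (λ.λ.1) ((λ.λ.λ.1) (λ.λ.λ.1))
  →3  λ.(λ.λ.λ.1) (λ.λ.λ.1)
  →4  λ.λ.λ.1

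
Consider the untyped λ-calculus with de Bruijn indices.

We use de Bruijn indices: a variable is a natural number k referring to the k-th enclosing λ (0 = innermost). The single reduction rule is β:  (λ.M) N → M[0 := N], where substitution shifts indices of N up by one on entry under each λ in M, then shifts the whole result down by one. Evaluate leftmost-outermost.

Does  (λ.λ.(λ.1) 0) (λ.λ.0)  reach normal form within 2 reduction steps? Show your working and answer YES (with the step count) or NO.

Answer: YES — reaches normal form λ.0 in 2 ≤ 2 steps

Working:
  start: (λ.λ.(λ.1) 0) (λ.λ.0)
  [1] λ.(λ.1) 0
  [2] λ.0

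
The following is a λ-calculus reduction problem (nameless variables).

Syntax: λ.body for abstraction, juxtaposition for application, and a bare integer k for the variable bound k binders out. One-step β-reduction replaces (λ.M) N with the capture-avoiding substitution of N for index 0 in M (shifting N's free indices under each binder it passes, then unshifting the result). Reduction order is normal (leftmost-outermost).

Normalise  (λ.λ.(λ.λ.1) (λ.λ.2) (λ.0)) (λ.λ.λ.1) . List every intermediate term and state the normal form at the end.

  start: (λ.λ.(λ.λ.1) (λ.λ.2) (λ.0)) (λ.λ.λ.1)
  [1] λ.(λ.λ.1) (λ.λ.2) (λ.0)
  [2] λ.(λ.λ.λ.3) (λ.0)
  [3] λ.λ.λ.2

Answer: normal form = λ.λ.λ.2  (in 3 steps)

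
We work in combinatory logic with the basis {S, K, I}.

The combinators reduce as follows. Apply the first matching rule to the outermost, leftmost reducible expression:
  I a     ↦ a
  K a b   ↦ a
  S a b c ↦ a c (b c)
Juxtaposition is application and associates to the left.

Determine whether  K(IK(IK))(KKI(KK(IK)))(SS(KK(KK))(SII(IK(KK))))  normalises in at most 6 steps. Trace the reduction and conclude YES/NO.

Answer: YES — reaches normal form K in 4 ≤ 6 steps

Derivation:
  start: K(IK(IK))(KKI(KK(IK)))(SS(KK(KK))(SII(IK(KK))))
  step 1: IK(IK)(SS(KK(KK))(SII(IK(KK))))
  step 2: K(IK)(SS(KK(KK))(SII(IK(KK))))
  step 3: IK
  step 4: K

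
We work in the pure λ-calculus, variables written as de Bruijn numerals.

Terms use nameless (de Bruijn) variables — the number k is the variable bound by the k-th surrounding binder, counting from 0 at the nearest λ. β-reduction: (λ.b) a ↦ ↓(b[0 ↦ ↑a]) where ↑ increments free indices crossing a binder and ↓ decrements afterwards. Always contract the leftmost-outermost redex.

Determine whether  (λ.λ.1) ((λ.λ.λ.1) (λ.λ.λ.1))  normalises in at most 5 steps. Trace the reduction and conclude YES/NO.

  start: (λ.λ.1) ((λ.λ.λ.1) (λ.λ.λ.1))
  →1  λ.(λ.λ.λ.1) (λ.λ.λ.1)
  →2  λ.λ.λ.1

Answer: YES — reaches normal form λ.λ.λ.1 in 2 ≤ 5 steps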